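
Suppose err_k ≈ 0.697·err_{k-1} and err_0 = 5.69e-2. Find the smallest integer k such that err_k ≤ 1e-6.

31

After k steps, err_k ≈ 5.69e-2·0.697^k.
Need 0.697^k ≤ 1e-6/5.69e-2 = 1.75747e-05.
k ≥ ln(1.75747e-05)/ln(0.697) = -10.9491/-0.36097 = 30.332.
Smallest integer k = 31.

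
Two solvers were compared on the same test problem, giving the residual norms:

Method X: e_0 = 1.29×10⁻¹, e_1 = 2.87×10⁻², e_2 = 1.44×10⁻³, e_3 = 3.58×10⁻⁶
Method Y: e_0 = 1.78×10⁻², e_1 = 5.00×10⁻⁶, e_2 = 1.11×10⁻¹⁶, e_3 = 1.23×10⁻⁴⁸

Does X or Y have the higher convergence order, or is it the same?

Method X: p ≈ ln(3.58×10⁻⁶/1.44×10⁻³)/ln(1.44×10⁻³/2.87×10⁻²) ≈ 2.00.
Method Y: p ≈ ln(1.23×10⁻⁴⁸/1.11×10⁻¹⁶)/ln(1.11×10⁻¹⁶/5.00×10⁻⁶) ≈ 3.00.
Method Y has the higher order (≈3.0 vs ≈2.0).

Y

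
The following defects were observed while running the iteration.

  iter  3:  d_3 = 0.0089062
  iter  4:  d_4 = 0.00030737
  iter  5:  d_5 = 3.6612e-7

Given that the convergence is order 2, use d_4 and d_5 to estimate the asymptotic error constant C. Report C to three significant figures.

3.88

C ≈ d_5 / d_4^2
  = 3.6612e-7 / (0.00030737)^2
  = 3.6612e-7 / 9.44763e-08 ≈ 3.8753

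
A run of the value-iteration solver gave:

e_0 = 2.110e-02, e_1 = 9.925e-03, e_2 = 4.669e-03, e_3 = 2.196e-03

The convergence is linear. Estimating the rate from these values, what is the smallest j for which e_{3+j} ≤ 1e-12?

29

Rate ρ ≈ e_3/e_2 = 2.196e-03/4.669e-03 = 0.4703.
After j more steps, e_{3+j} ≈ 2.196e-03·ρ^j; need ρ^j ≤ 1e-12/2.196e-03 = 4.55373e-10.
j ≥ ln(4.55373e-10)/ln(0.4703) = -21.5099/-0.75438 = 28.513.
So 29 more iterations are needed.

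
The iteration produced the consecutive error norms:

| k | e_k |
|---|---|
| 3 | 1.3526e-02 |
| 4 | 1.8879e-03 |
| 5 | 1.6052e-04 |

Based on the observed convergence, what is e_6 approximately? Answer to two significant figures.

7.3e-6

First estimate the order: p ≈ ln(e_5/e_4) / ln(e_4/e_3) = ln(1.6052e-04/1.8879e-03)/ln(1.8879e-03/1.3526e-02) = ln(0.0850257)/ln(0.139576) ≈ 1.2517.
Then e_6 ≈ e_5·(e_5/e_4)^p = 1.6052e-04·(0.0850257)^1.2517 = 1.6052e-04·0.0457212 ≈ 7.339e-06.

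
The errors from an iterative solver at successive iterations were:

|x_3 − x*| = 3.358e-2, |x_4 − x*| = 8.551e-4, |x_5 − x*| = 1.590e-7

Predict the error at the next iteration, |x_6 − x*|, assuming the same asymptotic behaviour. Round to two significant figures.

3.0e-16

First estimate the order: p ≈ ln(|x_5 − x*|/|x_4 − x*|) / ln(|x_4 − x*|/|x_3 − x*|) = ln(1.590e-7/8.551e-4)/ln(8.551e-4/3.358e-2) = ln(0.000185943)/ln(0.0254646) ≈ 2.3403.
Then |x_6 − x*| ≈ |x_5 − x*|·(|x_5 − x*|/|x_4 − x*|)^p = 1.590e-7·(0.000185943)^2.3403 = 1.590e-7·1.85879e-09 ≈ 2.955e-16.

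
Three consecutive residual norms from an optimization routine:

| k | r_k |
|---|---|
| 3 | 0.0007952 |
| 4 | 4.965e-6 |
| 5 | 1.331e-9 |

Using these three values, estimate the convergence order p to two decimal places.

1.62

p ≈ ln(r_5/r_4) / ln(r_4/r_3)
  = ln(1.331e-9/4.965e-6) / ln(4.965e-6/0.0007952)
  = ln(0.000268077) / ln(0.00624371)
  = -8.22424 / -5.07618 ≈ 1.62016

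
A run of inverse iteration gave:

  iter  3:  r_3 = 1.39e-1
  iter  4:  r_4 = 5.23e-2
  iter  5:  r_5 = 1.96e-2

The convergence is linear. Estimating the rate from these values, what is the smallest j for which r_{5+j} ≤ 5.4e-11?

Rate ρ ≈ r_5/r_4 = 1.96e-2/5.23e-2 = 0.3748.
After j more steps, r_{5+j} ≈ 1.96e-2·ρ^j; need ρ^j ≤ 5.4e-11/1.96e-2 = 2.7551e-09.
j ≥ ln(2.7551e-09)/ln(0.3748) = -19.7098/-0.98136 = 20.084.
So 21 more iterations are needed.

21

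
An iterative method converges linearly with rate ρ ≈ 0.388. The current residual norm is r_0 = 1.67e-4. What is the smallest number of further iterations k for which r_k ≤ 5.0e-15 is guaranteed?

After k steps, r_k ≈ 1.67e-4·0.388^k.
Need 0.388^k ≤ 5.0e-15/1.67e-4 = 2.99401e-11.
k ≥ ln(2.99401e-11)/ln(0.388) = -24.2318/-0.94675 = 25.595.
Smallest integer k = 26.

26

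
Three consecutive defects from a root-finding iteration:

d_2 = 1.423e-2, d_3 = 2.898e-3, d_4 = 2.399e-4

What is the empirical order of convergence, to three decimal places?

1.566

p ≈ ln(d_4/d_3) / ln(d_3/d_2)
  = ln(2.399e-4/2.898e-3) / ln(2.898e-3/1.423e-2)
  = ln(0.0827812) / ln(0.203654)
  = -2.491554 / -1.591333 ≈ 1.565702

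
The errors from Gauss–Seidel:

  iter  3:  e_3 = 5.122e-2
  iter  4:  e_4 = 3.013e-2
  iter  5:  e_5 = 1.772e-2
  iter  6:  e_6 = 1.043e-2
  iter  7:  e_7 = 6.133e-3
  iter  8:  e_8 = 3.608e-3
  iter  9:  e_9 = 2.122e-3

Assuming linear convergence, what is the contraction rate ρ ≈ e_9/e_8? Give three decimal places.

ρ ≈ e_9/e_8 = 2.122e-3/3.608e-3 = 0.58814

0.588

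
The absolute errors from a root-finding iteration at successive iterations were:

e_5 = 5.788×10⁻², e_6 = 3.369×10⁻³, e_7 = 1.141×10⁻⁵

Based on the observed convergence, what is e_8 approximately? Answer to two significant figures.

First estimate the order: p ≈ ln(e_7/e_6) / ln(e_6/e_5) = ln(1.141×10⁻⁵/3.369×10⁻³)/ln(3.369×10⁻³/5.788×10⁻²) = ln(0.00338676)/ln(0.0582066) ≈ 2.0001.
Then e_8 ≈ e_7·(e_7/e_6)^p = 1.141×10⁻⁵·(0.00338676)^2.0001 = 1.141×10⁻⁵·1.14636e-05 ≈ 1.308e-10.

1.3e-10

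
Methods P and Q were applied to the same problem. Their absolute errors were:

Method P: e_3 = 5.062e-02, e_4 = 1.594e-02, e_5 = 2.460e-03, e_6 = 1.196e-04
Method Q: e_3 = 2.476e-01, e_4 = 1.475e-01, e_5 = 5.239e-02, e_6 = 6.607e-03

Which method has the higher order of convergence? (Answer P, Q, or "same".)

Q

Method P: p ≈ ln(1.196e-04/2.460e-03)/ln(2.460e-03/1.594e-02) ≈ 1.62.
Method Q: p ≈ ln(6.607e-03/5.239e-02)/ln(5.239e-02/1.475e-01) ≈ 2.00.
Method Q has the higher order (≈2.0 vs ≈1.6).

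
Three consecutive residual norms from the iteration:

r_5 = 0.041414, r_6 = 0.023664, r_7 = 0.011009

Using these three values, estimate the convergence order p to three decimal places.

1.367

p ≈ ln(r_7/r_6) / ln(r_6/r_5)
  = ln(0.011009/0.023664) / ln(0.023664/0.041414)
  = ln(0.465221) / ln(0.571401)
  = -0.765243 / -0.559664 ≈ 1.367326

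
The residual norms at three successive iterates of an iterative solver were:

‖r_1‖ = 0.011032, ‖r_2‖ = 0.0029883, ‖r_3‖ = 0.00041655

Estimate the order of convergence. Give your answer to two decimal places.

1.51

p ≈ ln(‖r_3‖/‖r_2‖) / ln(‖r_2‖/‖r_1‖)
  = ln(0.00041655/0.0029883) / ln(0.0029883/0.011032)
  = ln(0.139394) / ln(0.270876)
  = -1.97045 / -1.30609 ≈ 1.50866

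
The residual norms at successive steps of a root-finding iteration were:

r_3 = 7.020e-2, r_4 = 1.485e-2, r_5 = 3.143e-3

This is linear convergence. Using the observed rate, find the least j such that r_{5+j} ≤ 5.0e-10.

Rate ρ ≈ r_5/r_4 = 3.143e-3/1.485e-2 = 0.2116.
After j more steps, r_{5+j} ≈ 3.143e-3·ρ^j; need ρ^j ≤ 5.0e-10/3.143e-3 = 1.59084e-07.
j ≥ ln(1.59084e-07)/ln(0.2116) = -15.6538/-1.55306 = 10.079.
So 11 more iterations are needed.

11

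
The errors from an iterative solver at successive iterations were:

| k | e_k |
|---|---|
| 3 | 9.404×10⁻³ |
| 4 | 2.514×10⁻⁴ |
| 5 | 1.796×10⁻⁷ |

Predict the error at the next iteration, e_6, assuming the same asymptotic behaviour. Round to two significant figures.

9.2e-14

First estimate the order: p ≈ ln(e_5/e_4) / ln(e_4/e_3) = ln(1.796×10⁻⁷/2.514×10⁻⁴)/ln(2.514×10⁻⁴/9.404×10⁻³) = ln(0.000714399)/ln(0.0267333) ≈ 2.0001.
Then e_6 ≈ e_5·(e_5/e_4)^p = 1.796×10⁻⁷·(0.000714399)^2.0001 = 1.796×10⁻⁷·5.09996e-07 ≈ 9.16e-14.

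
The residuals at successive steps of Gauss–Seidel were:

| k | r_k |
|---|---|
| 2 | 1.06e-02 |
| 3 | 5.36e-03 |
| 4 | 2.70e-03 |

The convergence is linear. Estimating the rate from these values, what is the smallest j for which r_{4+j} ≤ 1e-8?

19

Rate ρ ≈ r_4/r_3 = 2.70e-03/5.36e-03 = 0.5037.
After j more steps, r_{4+j} ≈ 2.70e-03·ρ^j; need ρ^j ≤ 1e-8/2.70e-03 = 3.7037e-06.
j ≥ ln(3.7037e-06)/ln(0.5037) = -12.5062/-0.68577 = 18.237.
So 19 more iterations are needed.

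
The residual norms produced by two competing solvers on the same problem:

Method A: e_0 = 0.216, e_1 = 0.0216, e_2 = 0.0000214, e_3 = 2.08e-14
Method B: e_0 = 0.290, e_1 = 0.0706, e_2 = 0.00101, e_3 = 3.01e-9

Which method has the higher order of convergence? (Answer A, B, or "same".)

Method A: p ≈ ln(2.08e-14/0.0000214)/ln(0.0000214/0.0216) ≈ 3.00.
Method B: p ≈ ln(3.01e-9/0.00101)/ln(0.00101/0.0706) ≈ 3.00.
Both orders ≈ 3.0 — effectively the same.

same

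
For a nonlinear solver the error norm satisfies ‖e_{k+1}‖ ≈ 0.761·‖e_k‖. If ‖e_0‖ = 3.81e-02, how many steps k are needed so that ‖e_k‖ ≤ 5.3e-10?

After k steps, ‖e_k‖ ≈ 3.81e-02·0.761^k.
Need 0.761^k ≤ 5.3e-10/3.81e-02 = 1.39108e-08.
k ≥ ln(1.39108e-08)/ln(0.761) = -18.0906/-0.27312 = 66.237.
Smallest integer k = 67.

67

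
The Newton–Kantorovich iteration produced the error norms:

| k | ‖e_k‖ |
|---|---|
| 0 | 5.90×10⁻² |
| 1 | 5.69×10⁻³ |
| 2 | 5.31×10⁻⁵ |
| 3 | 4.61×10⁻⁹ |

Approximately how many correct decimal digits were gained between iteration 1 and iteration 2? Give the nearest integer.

2

Digits gained ≈ log₁₀(‖e_1‖/‖e_2‖) = log₁₀(5.69×10⁻³/5.31×10⁻⁵) = log₁₀(107.156) ≈ 2.030.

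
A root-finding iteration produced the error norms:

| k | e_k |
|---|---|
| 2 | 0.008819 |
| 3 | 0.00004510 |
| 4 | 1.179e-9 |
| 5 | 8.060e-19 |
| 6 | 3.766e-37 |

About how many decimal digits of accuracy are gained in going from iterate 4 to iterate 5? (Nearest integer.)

9

Digits gained ≈ log₁₀(e_4/e_5) = log₁₀(1.179e-9/8.060e-19) = log₁₀(1.46278e+09) ≈ 9.165.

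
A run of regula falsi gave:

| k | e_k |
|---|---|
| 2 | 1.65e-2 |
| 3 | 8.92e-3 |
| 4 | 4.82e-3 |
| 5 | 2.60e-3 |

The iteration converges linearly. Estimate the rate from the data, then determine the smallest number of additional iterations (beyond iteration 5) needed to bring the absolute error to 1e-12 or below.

36

Rate ρ ≈ e_5/e_4 = 2.60e-3/4.82e-3 = 0.5394.
After j more steps, e_{5+j} ≈ 2.60e-3·ρ^j; need ρ^j ≤ 1e-12/2.60e-3 = 3.84615e-10.
j ≥ ln(3.84615e-10)/ln(0.5394) = -21.6788/-0.61730 = 35.119.
So 36 more iterations are needed.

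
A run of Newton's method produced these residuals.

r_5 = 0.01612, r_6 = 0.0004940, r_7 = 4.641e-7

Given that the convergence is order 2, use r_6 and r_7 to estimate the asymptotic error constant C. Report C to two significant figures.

1.9

C ≈ r_7 / r_6^2
  = 4.641e-7 / (0.0004940)^2
  = 4.641e-7 / 2.44036e-07 ≈ 1.9018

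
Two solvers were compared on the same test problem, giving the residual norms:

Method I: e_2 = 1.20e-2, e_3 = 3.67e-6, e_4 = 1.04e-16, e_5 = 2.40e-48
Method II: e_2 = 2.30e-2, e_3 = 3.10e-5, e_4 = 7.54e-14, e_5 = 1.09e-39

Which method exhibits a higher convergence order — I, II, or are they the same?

Method I: p ≈ ln(2.40e-48/1.04e-16)/ln(1.04e-16/3.67e-6) ≈ 3.00.
Method II: p ≈ ln(1.09e-39/7.54e-14)/ln(7.54e-14/3.10e-5) ≈ 3.00.
Both orders ≈ 3.0 — effectively the same.

same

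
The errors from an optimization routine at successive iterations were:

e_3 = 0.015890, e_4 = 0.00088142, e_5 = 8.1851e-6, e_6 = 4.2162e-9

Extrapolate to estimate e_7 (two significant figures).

First estimate the order: p ≈ ln(e_6/e_5) / ln(e_5/e_4) = ln(4.2162e-9/8.1851e-6)/ln(8.1851e-6/0.00088142) = ln(0.000515107)/ln(0.00928627) ≈ 1.6180.
Then e_7 ≈ e_6·(e_6/e_5)^p = 4.2162e-9·(0.000515107)^1.6180 = 4.2162e-9·4.78465e-06 ≈ 2.017e-14.

2.0e-14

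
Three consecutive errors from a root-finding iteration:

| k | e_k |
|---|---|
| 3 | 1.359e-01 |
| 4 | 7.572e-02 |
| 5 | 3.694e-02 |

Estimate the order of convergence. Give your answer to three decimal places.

p ≈ ln(e_5/e_4) / ln(e_4/e_3)
  = ln(3.694e-02/7.572e-02) / ln(7.572e-02/1.359e-01)
  = ln(0.48785) / ln(0.557174)
  = -0.717747 / -0.584878 ≈ 1.227174

1.227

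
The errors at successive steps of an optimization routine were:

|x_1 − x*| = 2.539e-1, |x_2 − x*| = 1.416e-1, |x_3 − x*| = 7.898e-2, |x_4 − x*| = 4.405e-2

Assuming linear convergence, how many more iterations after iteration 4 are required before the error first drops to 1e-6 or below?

19

Rate ρ ≈ |x_4 − x*|/|x_3 − x*| = 4.405e-2/7.898e-2 = 0.5577.
After j more steps, |x_{4+j} − x*| ≈ 4.405e-2·ρ^j; need ρ^j ≤ 1e-6/4.405e-2 = 2.27015e-05.
j ≥ ln(2.27015e-05)/ln(0.5577) = -10.6931/-0.58393 = 18.312.
So 19 more iterations are needed.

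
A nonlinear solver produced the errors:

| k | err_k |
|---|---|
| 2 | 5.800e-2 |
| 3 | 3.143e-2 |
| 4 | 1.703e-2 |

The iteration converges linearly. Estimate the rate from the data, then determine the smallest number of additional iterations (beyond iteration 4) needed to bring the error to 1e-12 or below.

39

Rate ρ ≈ err_4/err_3 = 1.703e-2/3.143e-2 = 0.5418.
After j more steps, err_{4+j} ≈ 1.703e-2·ρ^j; need ρ^j ≤ 1e-12/1.703e-2 = 5.87199e-11.
j ≥ ln(5.87199e-11)/ln(0.5418) = -23.5582/-0.61286 = 38.440.
So 39 more iterations are needed.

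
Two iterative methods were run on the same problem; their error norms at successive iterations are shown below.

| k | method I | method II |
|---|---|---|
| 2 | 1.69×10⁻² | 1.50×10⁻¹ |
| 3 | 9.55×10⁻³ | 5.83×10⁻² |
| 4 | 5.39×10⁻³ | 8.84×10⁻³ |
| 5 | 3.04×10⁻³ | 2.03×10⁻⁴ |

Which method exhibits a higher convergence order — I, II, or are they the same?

II

Method I: p ≈ ln(3.04×10⁻³/5.39×10⁻³)/ln(5.39×10⁻³/9.55×10⁻³) ≈ 1.00.
Method II: p ≈ ln(2.03×10⁻⁴/8.84×10⁻³)/ln(8.84×10⁻³/5.83×10⁻²) ≈ 2.00.
Method II has the higher order (≈2.0 vs ≈1.0).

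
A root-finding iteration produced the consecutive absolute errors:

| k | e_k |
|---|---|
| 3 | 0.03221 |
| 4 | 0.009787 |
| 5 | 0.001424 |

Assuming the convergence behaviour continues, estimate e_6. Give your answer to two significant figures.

6.3e-5

First estimate the order: p ≈ ln(e_5/e_4) / ln(e_4/e_3) = ln(0.001424/0.009787)/ln(0.009787/0.03221) = ln(0.145499)/ln(0.30385) ≈ 1.6182.
Then e_6 ≈ e_5·(e_5/e_4)^p = 0.001424·(0.145499)^1.6182 = 0.001424·0.0441916 ≈ 6.293e-05.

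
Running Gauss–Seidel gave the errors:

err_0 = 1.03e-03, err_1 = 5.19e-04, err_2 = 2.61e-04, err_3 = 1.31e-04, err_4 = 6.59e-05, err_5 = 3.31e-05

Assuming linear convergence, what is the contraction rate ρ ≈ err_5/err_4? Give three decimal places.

ρ ≈ err_5/err_4 = 3.31e-05/6.59e-05 = 0.50228

0.502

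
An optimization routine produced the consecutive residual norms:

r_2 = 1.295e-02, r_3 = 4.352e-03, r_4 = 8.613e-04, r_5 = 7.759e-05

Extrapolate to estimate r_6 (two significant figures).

First estimate the order: p ≈ ln(r_5/r_4) / ln(r_4/r_3) = ln(7.759e-05/8.613e-04)/ln(8.613e-04/4.352e-03) = ln(0.0900848)/ln(0.197909) ≈ 1.4859.
Then r_6 ≈ r_5·(r_5/r_4)^p = 7.759e-05·(0.0900848)^1.4859 = 7.759e-05·0.0279716 ≈ 2.17e-06.

2.2e-6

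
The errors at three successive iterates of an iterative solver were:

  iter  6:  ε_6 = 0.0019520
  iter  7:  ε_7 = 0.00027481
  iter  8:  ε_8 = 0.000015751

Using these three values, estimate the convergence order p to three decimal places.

1.458

p ≈ ln(ε_8/ε_7) / ln(ε_7/ε_6)
  = ln(0.000015751/0.00027481) / ln(0.00027481/0.0019520)
  = ln(0.057316) / ln(0.140784)
  = -2.859175 / -1.960528 ≈ 1.458370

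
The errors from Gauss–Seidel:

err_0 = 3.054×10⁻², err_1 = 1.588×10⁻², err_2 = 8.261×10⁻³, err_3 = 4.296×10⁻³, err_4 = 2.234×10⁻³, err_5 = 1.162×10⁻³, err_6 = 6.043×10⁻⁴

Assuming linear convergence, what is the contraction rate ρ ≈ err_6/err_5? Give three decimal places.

ρ ≈ err_6/err_5 = 6.043×10⁻⁴/1.162×10⁻³ = 0.52005

0.520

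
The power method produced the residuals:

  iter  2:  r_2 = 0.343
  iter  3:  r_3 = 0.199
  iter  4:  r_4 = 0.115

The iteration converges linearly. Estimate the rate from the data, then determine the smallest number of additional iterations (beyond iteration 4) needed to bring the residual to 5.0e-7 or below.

23

Rate ρ ≈ r_4/r_3 = 0.115/0.199 = 0.5779.
After j more steps, r_{4+j} ≈ 0.115·ρ^j; need ρ^j ≤ 5.0e-7/0.115 = 4.34783e-06.
j ≥ ln(4.34783e-06)/ln(0.5779) = -12.3458/-0.54835 = 22.514.
So 23 more iterations are needed.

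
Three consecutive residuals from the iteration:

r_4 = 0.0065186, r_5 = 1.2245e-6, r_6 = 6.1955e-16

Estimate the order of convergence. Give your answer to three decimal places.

p ≈ ln(r_6/r_5) / ln(r_5/r_4)
  = ln(6.1955e-16/1.2245e-6) / ln(1.2245e-6/0.0065186)
  = ln(5.05962e-10) / ln(0.000187847)
  = -21.404560 / -8.579883 ≈ 2.494738

2.495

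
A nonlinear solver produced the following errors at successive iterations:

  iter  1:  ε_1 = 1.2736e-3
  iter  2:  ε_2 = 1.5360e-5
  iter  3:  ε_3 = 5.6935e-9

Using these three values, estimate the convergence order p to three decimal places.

1.788

p ≈ ln(ε_3/ε_2) / ln(ε_2/ε_1)
  = ln(5.6935e-9/1.5360e-5) / ln(1.5360e-5/1.2736e-3)
  = ln(0.000370671) / ln(0.0120603)
  = -7.900196 / -4.417836 ≈ 1.788250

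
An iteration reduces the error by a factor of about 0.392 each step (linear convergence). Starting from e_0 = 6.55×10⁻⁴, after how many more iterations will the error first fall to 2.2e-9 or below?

After k steps, e_k ≈ 6.55×10⁻⁴·0.392^k.
Need 0.392^k ≤ 2.2e-9/6.55×10⁻⁴ = 3.35878e-06.
k ≥ ln(3.35878e-06)/ln(0.392) = -12.6039/-0.93649 = 13.459.
Smallest integer k = 14.

14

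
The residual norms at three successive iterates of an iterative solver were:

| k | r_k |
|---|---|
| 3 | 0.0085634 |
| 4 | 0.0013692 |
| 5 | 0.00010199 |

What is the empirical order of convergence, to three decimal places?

1.417

p ≈ ln(r_5/r_4) / ln(r_4/r_3)
  = ln(0.00010199/0.0013692) / ln(0.0013692/0.0085634)
  = ln(0.0744888) / ln(0.15989)
  = -2.597107 / -1.833269 ≈ 1.416654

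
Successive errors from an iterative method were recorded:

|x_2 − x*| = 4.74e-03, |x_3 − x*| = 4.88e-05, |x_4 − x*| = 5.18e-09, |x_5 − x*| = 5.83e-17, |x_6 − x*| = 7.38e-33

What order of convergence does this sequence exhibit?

2

Consecutive ratios: |x_6 − x*|/|x_5 − x*| = 7.38e-33/5.83e-17 = 1.26587e-16, |x_5 − x*|/|x_4 − x*| = 5.83e-17/5.18e-09 = 1.12548e-08.
p ≈ ln(1.26587e-16)/ln(1.12548e-08) = -36.6056/-18.3025 ≈ 2.00.
So the convergence is quadratic (order 2).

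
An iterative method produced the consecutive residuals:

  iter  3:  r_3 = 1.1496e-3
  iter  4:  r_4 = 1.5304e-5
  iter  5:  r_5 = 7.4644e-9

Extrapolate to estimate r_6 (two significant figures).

First estimate the order: p ≈ ln(r_5/r_4) / ln(r_4/r_3) = ln(7.4644e-9/1.5304e-5)/ln(1.5304e-5/1.1496e-3) = ln(0.000487742)/ln(0.0133125) ≈ 1.7656.
Then r_6 ≈ r_5·(r_5/r_4)^p = 7.4644e-9·(0.000487742)^1.7656 = 7.4644e-9·1.42124e-06 ≈ 1.061e-14.

1.1e-14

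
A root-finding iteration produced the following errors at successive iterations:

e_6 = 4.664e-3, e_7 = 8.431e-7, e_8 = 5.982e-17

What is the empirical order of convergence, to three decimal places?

2.712

p ≈ ln(e_8/e_7) / ln(e_7/e_6)
  = ln(5.982e-17/8.431e-7) / ln(8.431e-7/4.664e-3)
  = ln(7.09524e-11) / ln(0.000180768)
  = -23.369012 / -8.618296 ≈ 2.711558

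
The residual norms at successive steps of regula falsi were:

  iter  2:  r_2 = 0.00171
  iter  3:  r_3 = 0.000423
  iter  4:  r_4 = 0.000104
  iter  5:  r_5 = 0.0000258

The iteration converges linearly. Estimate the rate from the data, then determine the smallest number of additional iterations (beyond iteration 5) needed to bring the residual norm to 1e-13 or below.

14

Rate ρ ≈ r_5/r_4 = 0.0000258/0.000104 = 0.2481.
After j more steps, r_{5+j} ≈ 0.0000258·ρ^j; need ρ^j ≤ 1e-13/0.0000258 = 3.87597e-09.
j ≥ ln(3.87597e-09)/ln(0.2481) = -19.3685/-1.39392 = 13.895.
So 14 more iterations are needed.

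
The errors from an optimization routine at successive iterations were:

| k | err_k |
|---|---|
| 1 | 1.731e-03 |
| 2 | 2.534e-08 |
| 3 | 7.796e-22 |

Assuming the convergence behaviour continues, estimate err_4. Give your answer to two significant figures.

1.3e-59

First estimate the order: p ≈ ln(err_3/err_2) / ln(err_2/err_1) = ln(7.796e-22/2.534e-08)/ln(2.534e-08/1.731e-03) = ln(3.07656e-14)/ln(1.46389e-05) ≈ 2.7949.
Then err_4 ≈ err_3·(err_3/err_2)^p = 7.796e-22·(3.07656e-14)^2.7949 = 7.796e-22·1.71986e-38 ≈ 1.341e-59.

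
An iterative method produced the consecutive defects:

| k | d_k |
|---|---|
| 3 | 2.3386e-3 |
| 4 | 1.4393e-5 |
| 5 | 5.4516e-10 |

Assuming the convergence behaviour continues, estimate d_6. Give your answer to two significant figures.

7.8e-19

First estimate the order: p ≈ ln(d_5/d_4) / ln(d_4/d_3) = ln(5.4516e-10/1.4393e-5)/ln(1.4393e-5/2.3386e-3) = ln(3.78767e-05)/ln(0.00615454) ≈ 2.0000.
Then d_6 ≈ d_5·(d_5/d_4)^p = 5.4516e-10·(3.78767e-05)^2.0000 = 5.4516e-10·1.43464e-09 ≈ 7.821e-19.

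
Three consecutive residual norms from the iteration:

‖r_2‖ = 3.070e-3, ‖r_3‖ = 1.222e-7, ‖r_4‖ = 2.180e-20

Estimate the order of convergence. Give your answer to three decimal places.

2.897

p ≈ ln(‖r_4‖/‖r_3‖) / ln(‖r_3‖/‖r_2‖)
  = ln(2.180e-20/1.222e-7) / ln(1.222e-7/3.070e-3)
  = ln(1.78396e-13) / ln(3.98046e-05)
  = -29.354771 / -10.131528 ≈ 2.897369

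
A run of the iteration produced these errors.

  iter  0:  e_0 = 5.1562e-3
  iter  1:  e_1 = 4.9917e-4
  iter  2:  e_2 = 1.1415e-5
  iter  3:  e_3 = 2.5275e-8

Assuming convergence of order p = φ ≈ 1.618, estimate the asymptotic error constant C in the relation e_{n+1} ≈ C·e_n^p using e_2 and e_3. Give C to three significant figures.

2.51

C ≈ e_3 / e_2^1.618
  = 2.5275e-8 / (1.1415e-5)^1.618
  = 2.5275e-8 / 1.00692e-08 ≈ 2.5101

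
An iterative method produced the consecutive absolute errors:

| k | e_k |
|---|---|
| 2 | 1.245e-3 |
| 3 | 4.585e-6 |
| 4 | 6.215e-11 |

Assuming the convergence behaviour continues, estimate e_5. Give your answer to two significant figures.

1.1e-20

First estimate the order: p ≈ ln(e_4/e_3) / ln(e_3/e_2) = ln(6.215e-11/4.585e-6)/ln(4.585e-6/1.245e-3) = ln(1.35551e-05)/ln(0.00368273) ≈ 2.0001.
Then e_5 ≈ e_4·(e_4/e_3)^p = 6.215e-11·(1.35551e-05)^2.0001 = 6.215e-11·1.83535e-10 ≈ 1.141e-20.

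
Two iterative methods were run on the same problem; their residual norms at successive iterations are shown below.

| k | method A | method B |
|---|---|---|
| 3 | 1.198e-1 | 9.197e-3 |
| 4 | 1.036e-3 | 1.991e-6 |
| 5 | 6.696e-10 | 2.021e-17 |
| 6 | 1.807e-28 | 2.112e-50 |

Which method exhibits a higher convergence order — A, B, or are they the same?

Method A: p ≈ ln(1.807e-28/6.696e-10)/ln(6.696e-10/1.036e-3) ≈ 3.00.
Method B: p ≈ ln(2.112e-50/2.021e-17)/ln(2.021e-17/1.991e-6) ≈ 3.00.
Both orders ≈ 3.0 — effectively the same.

same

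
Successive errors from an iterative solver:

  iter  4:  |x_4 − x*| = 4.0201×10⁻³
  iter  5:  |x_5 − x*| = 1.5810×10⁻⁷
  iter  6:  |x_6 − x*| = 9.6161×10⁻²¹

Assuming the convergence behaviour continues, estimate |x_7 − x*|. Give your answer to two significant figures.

First estimate the order: p ≈ ln(|x_6 − x*|/|x_5 − x*|) / ln(|x_5 − x*|/|x_4 − x*|) = ln(9.6161×10⁻²¹/1.5810×10⁻⁷)/ln(1.5810×10⁻⁷/4.0201×10⁻³) = ln(6.08229e-14)/ln(3.93274e-05) ≈ 3.0000.
Then |x_7 − x*| ≈ |x_6 − x*|·(|x_6 − x*|/|x_5 − x*|)^p = 9.6161×10⁻²¹·(6.08229e-14)^3.0000 = 9.6161×10⁻²¹·2.2501e-40 ≈ 2.164e-60.

2.2e-60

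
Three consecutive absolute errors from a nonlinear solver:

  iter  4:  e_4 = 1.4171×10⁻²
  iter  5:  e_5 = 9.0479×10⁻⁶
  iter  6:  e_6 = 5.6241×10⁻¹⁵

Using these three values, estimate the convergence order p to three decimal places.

p ≈ ln(e_6/e_5) / ln(e_5/e_4)
  = ln(5.6241×10⁻¹⁵/9.0479×10⁻⁶) / ln(9.0479×10⁻⁶/1.4171×10⁻²)
  = ln(6.21592e-10) / ln(0.00063848)
  = -21.198737 / -7.356420 ≈ 2.881665

2.882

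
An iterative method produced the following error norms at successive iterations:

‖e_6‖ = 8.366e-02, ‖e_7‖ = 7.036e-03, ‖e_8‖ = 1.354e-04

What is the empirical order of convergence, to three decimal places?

1.596

p ≈ ln(‖e_8‖/‖e_7‖) / ln(‖e_7‖/‖e_6‖)
  = ln(1.354e-04/7.036e-03) / ln(7.036e-03/8.366e-02)
  = ln(0.0192439) / ln(0.0841023)
  = -3.950561 / -2.475721 ≈ 1.595721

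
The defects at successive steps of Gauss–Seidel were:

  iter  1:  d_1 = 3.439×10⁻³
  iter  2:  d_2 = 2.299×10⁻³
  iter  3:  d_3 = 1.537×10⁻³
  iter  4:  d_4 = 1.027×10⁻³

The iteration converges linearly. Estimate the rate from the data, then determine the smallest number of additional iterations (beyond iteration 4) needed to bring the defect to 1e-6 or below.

Rate ρ ≈ d_4/d_3 = 1.027×10⁻³/1.537×10⁻³ = 0.6682.
After j more steps, d_{4+j} ≈ 1.027×10⁻³·ρ^j; need ρ^j ≤ 1e-6/1.027×10⁻³ = 0.00097371.
j ≥ ln(0.00097371)/ln(0.6682) = -6.9344/-0.40317 = 17.200.
So 18 more iterations are needed.

18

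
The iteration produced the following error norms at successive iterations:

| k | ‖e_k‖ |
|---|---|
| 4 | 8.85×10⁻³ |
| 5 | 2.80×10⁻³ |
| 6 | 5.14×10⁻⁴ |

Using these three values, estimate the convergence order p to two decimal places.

1.47

p ≈ ln(‖e_6‖/‖e_5‖) / ln(‖e_5‖/‖e_4‖)
  = ln(5.14×10⁻⁴/2.80×10⁻³) / ln(2.80×10⁻³/8.85×10⁻³)
  = ln(0.183571) / ln(0.316384)
  = -1.69515 / -1.15080 ≈ 1.47302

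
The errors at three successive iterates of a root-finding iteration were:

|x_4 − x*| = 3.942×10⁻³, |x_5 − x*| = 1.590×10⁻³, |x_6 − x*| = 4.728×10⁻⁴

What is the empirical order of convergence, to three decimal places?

1.336

p ≈ ln(|x_6 − x*|/|x_5 − x*|) / ln(|x_5 − x*|/|x_4 − x*|)
  = ln(4.728×10⁻⁴/1.590×10⁻³) / ln(1.590×10⁻³/3.942×10⁻³)
  = ln(0.297358) / ln(0.403349)
  = -1.212818 / -0.907953 ≈ 1.335772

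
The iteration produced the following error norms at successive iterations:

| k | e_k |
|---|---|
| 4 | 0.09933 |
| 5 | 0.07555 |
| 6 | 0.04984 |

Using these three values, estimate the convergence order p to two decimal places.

p ≈ ln(e_6/e_5) / ln(e_5/e_4)
  = ln(0.04984/0.07555) / ln(0.07555/0.09933)
  = ln(0.659696) / ln(0.760596)
  = -0.41598 / -0.27365 ≈ 1.52012

1.52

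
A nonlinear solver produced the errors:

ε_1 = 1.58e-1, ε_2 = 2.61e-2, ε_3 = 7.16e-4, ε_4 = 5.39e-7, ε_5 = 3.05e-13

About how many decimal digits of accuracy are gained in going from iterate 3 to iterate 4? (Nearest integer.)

Digits gained ≈ log₁₀(ε_3/ε_4) = log₁₀(7.16e-4/5.39e-7) = log₁₀(1328.39) ≈ 3.123.

3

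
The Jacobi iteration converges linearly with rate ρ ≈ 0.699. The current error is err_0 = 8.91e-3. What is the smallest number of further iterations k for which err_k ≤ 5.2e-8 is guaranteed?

34

After k steps, err_k ≈ 8.91e-3·0.699^k.
Need 0.699^k ≤ 5.2e-8/8.91e-3 = 5.83614e-06.
k ≥ ln(5.83614e-06)/ln(0.699) = -12.0514/-0.35810 = 33.654.
Smallest integer k = 34.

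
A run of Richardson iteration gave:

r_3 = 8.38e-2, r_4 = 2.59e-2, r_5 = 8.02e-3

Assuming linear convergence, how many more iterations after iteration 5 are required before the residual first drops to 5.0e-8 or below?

11

Rate ρ ≈ r_5/r_4 = 8.02e-3/2.59e-2 = 0.3097.
After j more steps, r_{5+j} ≈ 8.02e-3·ρ^j; need ρ^j ≤ 5.0e-8/8.02e-3 = 6.23441e-06.
j ≥ ln(6.23441e-06)/ln(0.3097) = -11.9854/-1.17215 = 10.225.
So 11 more iterations are needed.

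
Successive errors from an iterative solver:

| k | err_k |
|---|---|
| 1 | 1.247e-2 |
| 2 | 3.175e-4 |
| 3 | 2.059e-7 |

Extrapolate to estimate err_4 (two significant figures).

First estimate the order: p ≈ ln(err_3/err_2) / ln(err_2/err_1) = ln(2.059e-7/3.175e-4)/ln(3.175e-4/1.247e-2) = ln(0.000648504)/ln(0.0254611) ≈ 1.9999.
Then err_4 ≈ err_3·(err_3/err_2)^p = 2.059e-7·(0.000648504)^1.9999 = 2.059e-7·4.20866e-07 ≈ 8.666e-14.

8.7e-14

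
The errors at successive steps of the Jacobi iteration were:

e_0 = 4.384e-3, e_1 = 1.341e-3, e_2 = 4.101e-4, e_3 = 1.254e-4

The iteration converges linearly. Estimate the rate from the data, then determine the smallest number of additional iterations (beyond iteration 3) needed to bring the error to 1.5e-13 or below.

18

Rate ρ ≈ e_3/e_2 = 1.254e-4/4.101e-4 = 0.3058.
After j more steps, e_{3+j} ≈ 1.254e-4·ρ^j; need ρ^j ≤ 1.5e-13/1.254e-4 = 1.19617e-09.
j ≥ ln(1.19617e-09)/ln(0.3058) = -20.5441/-1.18482 = 17.339.
So 18 more iterations are needed.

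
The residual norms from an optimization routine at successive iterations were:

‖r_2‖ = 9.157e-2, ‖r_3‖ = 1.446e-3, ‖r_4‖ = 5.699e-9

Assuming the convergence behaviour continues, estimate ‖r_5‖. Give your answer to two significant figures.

First estimate the order: p ≈ ln(‖r_4‖/‖r_3‖) / ln(‖r_3‖/‖r_2‖) = ln(5.699e-9/1.446e-3)/ln(1.446e-3/9.157e-2) = ln(3.94122e-06)/ln(0.0157912) ≈ 2.9998.
Then ‖r_5‖ ≈ ‖r_4‖·(‖r_4‖/‖r_3‖)^p = 5.699e-9·(3.94122e-06)^2.9998 = 5.699e-9·6.13724e-17 ≈ 3.498e-25.

3.5e-25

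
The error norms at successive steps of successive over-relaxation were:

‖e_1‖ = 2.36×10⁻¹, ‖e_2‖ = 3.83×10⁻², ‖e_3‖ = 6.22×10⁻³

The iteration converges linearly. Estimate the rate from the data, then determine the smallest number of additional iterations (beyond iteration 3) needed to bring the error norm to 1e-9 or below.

Rate ρ ≈ ‖e_3‖/‖e_2‖ = 6.22×10⁻³/3.83×10⁻² = 0.1624.
After j more steps, ‖e_{3+j}‖ ≈ 6.22×10⁻³·ρ^j; need ρ^j ≤ 1e-9/6.22×10⁻³ = 1.60772e-07.
j ≥ ln(1.60772e-07)/ln(0.1624) = -15.6433/-1.81769 = 8.606.
So 9 more iterations are needed.

9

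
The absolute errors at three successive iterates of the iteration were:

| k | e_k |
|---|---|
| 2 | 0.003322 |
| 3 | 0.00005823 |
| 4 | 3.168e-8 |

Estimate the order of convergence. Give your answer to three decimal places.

1.859

p ≈ ln(e_4/e_3) / ln(e_3/e_2)
  = ln(3.168e-8/0.00005823) / ln(0.00005823/0.003322)
  = ln(0.000544049) / ln(0.0175286)
  = -7.516471 / -4.043921 ≈ 1.858709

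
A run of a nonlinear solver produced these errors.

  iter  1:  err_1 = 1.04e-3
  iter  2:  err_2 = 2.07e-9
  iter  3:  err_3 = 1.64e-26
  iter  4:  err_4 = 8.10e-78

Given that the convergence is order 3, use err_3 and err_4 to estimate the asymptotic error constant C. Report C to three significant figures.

C ≈ err_4 / err_3^3
  = 8.10e-78 / (1.64e-26)^3
  = 8.10e-78 / 4.41094e-78 ≈ 1.8363

1.84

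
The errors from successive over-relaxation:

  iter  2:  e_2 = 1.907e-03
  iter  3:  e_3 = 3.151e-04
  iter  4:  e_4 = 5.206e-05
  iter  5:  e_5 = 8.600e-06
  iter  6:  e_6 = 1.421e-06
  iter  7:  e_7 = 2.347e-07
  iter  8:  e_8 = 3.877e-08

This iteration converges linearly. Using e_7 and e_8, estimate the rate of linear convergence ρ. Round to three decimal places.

0.165

ρ ≈ e_8/e_7 = 3.877e-08/2.347e-07 = 0.16519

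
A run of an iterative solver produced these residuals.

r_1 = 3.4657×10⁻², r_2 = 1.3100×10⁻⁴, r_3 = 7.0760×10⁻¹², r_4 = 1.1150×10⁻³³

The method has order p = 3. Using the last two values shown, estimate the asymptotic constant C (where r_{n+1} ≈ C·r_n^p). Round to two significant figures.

C ≈ r_4 / r_3^3
  = 1.1150×10⁻³³ / (7.0760×10⁻¹²)^3
  = 1.1150×10⁻³³ / 3.54294e-34 ≈ 3.1471

3.1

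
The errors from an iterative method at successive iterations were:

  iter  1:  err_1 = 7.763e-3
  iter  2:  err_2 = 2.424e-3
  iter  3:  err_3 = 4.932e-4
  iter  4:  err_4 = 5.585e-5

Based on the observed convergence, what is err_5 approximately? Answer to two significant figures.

2.8e-6

First estimate the order: p ≈ ln(err_4/err_3) / ln(err_3/err_2) = ln(5.585e-5/4.932e-4)/ln(4.932e-4/2.424e-3) = ln(0.11324)/ln(0.203465) ≈ 1.3680.
Then err_5 ≈ err_4·(err_4/err_3)^p = 5.585e-5·(0.11324)^1.3680 = 5.585e-5·0.0508009 ≈ 2.837e-06.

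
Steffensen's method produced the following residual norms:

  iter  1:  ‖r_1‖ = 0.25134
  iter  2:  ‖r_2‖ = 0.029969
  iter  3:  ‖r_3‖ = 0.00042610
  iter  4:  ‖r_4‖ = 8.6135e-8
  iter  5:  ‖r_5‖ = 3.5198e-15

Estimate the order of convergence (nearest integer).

2

Consecutive ratios: ‖r_5‖/‖r_4‖ = 3.5198e-15/8.6135e-8 = 4.08638e-08, ‖r_4‖/‖r_3‖ = 8.6135e-8/0.00042610 = 0.000202147.
p ≈ ln(4.08638e-08)/ln(0.000202147) = -17.0130/-8.5065 ≈ 2.00.
So the convergence is quadratic (order 2).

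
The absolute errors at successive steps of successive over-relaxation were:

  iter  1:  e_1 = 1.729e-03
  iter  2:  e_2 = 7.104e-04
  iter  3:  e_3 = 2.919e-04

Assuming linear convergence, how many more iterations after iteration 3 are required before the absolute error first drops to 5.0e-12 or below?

Rate ρ ≈ e_3/e_2 = 2.919e-04/7.104e-04 = 0.4109.
After j more steps, e_{3+j} ≈ 2.919e-04·ρ^j; need ρ^j ≤ 5.0e-12/2.919e-04 = 1.71292e-08.
j ≥ ln(1.71292e-08)/ln(0.4109) = -17.8825/-0.88941 = 20.106.
So 21 more iterations are needed.

21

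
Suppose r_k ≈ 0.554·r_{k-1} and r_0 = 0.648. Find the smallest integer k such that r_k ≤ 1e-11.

43

After k steps, r_k ≈ 0.648·0.554^k.
Need 0.554^k ≤ 1e-11/0.648 = 1.54321e-11.
k ≥ ln(1.54321e-11)/ln(0.554) = -24.8946/-0.59059 = 42.152.
Smallest integer k = 43.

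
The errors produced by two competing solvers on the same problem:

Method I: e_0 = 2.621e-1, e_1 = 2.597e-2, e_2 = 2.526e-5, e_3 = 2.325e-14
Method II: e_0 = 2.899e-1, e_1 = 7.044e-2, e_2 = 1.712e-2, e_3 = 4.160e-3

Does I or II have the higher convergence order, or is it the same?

Method I: p ≈ ln(2.325e-14/2.526e-5)/ln(2.526e-5/2.597e-2) ≈ 3.00.
Method II: p ≈ ln(4.160e-3/1.712e-2)/ln(1.712e-2/7.044e-2) ≈ 1.00.
Method I has the higher order (≈3.0 vs ≈1.0).

I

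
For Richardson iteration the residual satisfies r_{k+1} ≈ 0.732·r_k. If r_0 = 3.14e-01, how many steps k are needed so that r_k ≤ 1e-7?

48

After k steps, r_k ≈ 3.14e-01·0.732^k.
Need 0.732^k ≤ 1e-7/3.14e-01 = 3.18471e-07.
k ≥ ln(3.18471e-07)/ln(0.732) = -14.9597/-0.31197 = 47.952.
Smallest integer k = 48.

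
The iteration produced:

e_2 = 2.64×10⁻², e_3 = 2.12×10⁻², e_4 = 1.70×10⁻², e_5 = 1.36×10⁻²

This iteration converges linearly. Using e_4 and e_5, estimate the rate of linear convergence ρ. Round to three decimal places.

ρ ≈ e_5/e_4 = 1.36×10⁻²/1.70×10⁻² = 0.80000

0.800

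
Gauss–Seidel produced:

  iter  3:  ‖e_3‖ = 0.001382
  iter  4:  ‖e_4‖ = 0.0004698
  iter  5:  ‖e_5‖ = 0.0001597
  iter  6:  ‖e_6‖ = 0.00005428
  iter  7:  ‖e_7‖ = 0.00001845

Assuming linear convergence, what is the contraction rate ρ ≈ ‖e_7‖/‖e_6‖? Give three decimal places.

0.340

ρ ≈ ‖e_7‖/‖e_6‖ = 0.00001845/0.00005428 = 0.33990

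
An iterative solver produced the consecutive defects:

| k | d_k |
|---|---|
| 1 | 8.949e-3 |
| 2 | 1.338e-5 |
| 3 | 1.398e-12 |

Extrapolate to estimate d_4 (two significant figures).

First estimate the order: p ≈ ln(d_3/d_2) / ln(d_2/d_1) = ln(1.398e-12/1.338e-5)/ln(1.338e-5/8.949e-3) = ln(1.04484e-07)/ln(0.00149514) ≈ 2.4709.
Then d_4 ≈ d_3·(d_3/d_2)^p = 1.398e-12·(1.04484e-07)^2.4709 = 1.398e-12·5.63339e-18 ≈ 7.875e-30.

7.9e-30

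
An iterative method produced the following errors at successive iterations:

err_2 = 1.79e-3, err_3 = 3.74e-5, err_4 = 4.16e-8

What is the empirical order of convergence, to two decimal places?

p ≈ ln(err_4/err_3) / ln(err_3/err_2)
  = ln(4.16e-8/3.74e-5) / ln(3.74e-5/1.79e-3)
  = ln(0.0011123) / ln(0.0208939)
  = -6.80133 / -3.86830 ≈ 1.75822

1.76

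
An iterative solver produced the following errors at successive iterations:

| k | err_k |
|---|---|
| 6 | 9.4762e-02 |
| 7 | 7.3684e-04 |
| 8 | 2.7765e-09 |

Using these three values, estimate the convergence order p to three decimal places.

2.571

p ≈ ln(err_8/err_7) / ln(err_7/err_6)
  = ln(2.7765e-09/7.3684e-04) / ln(7.3684e-04/9.4762e-02)
  = ln(3.76812e-06) / ln(0.00777569)
  = -12.488934 / -4.856753 ≈ 2.571458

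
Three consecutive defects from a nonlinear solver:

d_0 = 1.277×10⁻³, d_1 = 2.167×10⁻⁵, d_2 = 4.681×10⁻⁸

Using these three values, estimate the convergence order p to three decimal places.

1.506

p ≈ ln(d_2/d_1) / ln(d_1/d_0)
  = ln(4.681×10⁻⁸/2.167×10⁻⁵) / ln(2.167×10⁻⁵/1.277×10⁻³)
  = ln(0.00216013) / ln(0.0169695)
  = -6.137587 / -4.076338 ≈ 1.505662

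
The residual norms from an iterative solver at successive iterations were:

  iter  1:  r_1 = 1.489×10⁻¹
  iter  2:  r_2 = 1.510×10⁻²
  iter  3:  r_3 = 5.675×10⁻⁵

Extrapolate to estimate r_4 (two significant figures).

6.9e-11

First estimate the order: p ≈ ln(r_3/r_2) / ln(r_2/r_1) = ln(5.675×10⁻⁵/1.510×10⁻²)/ln(1.510×10⁻²/1.489×10⁻¹) = ln(0.00375828)/ln(0.10141) ≈ 2.4398.
Then r_4 ≈ r_3·(r_3/r_2)^p = 5.675×10⁻⁵·(0.00375828)^2.4398 = 5.675×10⁻⁵·1.21188e-06 ≈ 6.877e-11.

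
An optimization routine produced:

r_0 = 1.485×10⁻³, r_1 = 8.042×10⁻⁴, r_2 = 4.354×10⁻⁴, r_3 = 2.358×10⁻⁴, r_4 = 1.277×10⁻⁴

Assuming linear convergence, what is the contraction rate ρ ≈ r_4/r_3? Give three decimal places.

0.542

ρ ≈ r_4/r_3 = 1.277×10⁻⁴/2.358×10⁻⁴ = 0.54156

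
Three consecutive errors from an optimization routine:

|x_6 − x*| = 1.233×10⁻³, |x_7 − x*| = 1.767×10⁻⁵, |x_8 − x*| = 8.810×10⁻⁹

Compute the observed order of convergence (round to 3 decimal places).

1.791

p ≈ ln(|x_8 − x*|/|x_7 − x*|) / ln(|x_7 − x*|/|x_6 − x*|)
  = ln(8.810×10⁻⁹/1.767×10⁻⁵) / ln(1.767×10⁻⁵/1.233×10⁻³)
  = ln(0.000498585) / ln(0.0143309)
  = -7.603736 / -4.245337 ≈ 1.791079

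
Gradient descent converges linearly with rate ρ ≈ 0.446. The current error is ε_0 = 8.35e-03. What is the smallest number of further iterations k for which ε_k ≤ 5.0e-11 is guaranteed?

After k steps, ε_k ≈ 8.35e-03·0.446^k.
Need 0.446^k ≤ 5.0e-11/8.35e-03 = 5.98802e-09.
k ≥ ln(5.98802e-09)/ln(0.446) = -18.9335/-0.80744 = 23.449.
Smallest integer k = 24.

24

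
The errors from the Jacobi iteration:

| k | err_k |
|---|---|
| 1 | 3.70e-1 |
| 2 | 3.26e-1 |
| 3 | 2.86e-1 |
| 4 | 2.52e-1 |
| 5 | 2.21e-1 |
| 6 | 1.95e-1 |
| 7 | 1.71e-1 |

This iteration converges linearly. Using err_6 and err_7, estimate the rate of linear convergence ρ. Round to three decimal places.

0.877

ρ ≈ err_7/err_6 = 1.71e-1/1.95e-1 = 0.87692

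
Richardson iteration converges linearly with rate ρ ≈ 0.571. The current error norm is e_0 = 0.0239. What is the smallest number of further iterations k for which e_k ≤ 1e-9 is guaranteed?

After k steps, e_k ≈ 0.0239·0.571^k.
Need 0.571^k ≤ 1e-9/0.0239 = 4.1841e-08.
k ≥ ln(4.1841e-08)/ln(0.571) = -16.9894/-0.56037 = 30.318.
Smallest integer k = 31.

31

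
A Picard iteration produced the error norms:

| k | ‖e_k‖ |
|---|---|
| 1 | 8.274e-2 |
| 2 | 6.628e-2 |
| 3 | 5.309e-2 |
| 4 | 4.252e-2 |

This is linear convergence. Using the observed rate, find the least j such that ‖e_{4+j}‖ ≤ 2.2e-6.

Rate ρ ≈ ‖e_4‖/‖e_3‖ = 4.252e-2/5.309e-2 = 0.8009.
After j more steps, ‖e_{4+j}‖ ≈ 4.252e-2·ρ^j; need ρ^j ≤ 2.2e-6/4.252e-2 = 5.17404e-05.
j ≥ ln(5.17404e-05)/ln(0.8009) = -9.8693/-0.22202 = 44.452.
So 45 more iterations are needed.

45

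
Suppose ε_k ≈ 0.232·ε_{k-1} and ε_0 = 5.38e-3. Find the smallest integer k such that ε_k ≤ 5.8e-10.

After k steps, ε_k ≈ 5.38e-3·0.232^k.
Need 0.232^k ≤ 5.8e-10/5.38e-3 = 1.07807e-07.
k ≥ ln(1.07807e-07)/ln(0.232) = -16.0429/-1.46102 = 10.981.
Smallest integer k = 11.

11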